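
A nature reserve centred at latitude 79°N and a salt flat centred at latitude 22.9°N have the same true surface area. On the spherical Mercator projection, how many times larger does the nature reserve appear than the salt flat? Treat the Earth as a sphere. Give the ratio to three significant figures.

Mercator is conformal with k = sec φ, so areal scale = k² = sec²φ.
At 79°: sec²(79°) = 1/0.1908² = 27.47.
At 22.9°: sec²(22.9°) = 1/0.9212² = 1.178.
Ratio = 27.47/1.178 = cos²(22.9°)/cos²(79°) ≈ 23.3.

23.3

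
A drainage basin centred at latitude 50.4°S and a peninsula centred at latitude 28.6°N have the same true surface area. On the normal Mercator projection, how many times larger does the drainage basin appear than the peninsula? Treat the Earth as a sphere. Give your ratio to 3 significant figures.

Mercator areal scale is sec²φ.
At 50.4°: sec²(50.4°) = 1/0.6374² = 2.461.
At 28.6°: sec²(28.6°) = 1/0.8780² = 1.297.
Ratio = 2.461/1.297 = cos²(28.6°)/cos²(50.4°) ≈ 1.90.

1.90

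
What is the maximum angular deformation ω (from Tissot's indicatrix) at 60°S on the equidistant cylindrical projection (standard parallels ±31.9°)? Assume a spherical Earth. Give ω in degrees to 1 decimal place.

30.0°

With standard parallel φ₀ = 31.9°, the equirectangular projection gives x = Rλ cos φ₀, y = Rφ, so h = 1 and k = cos 31.9° / cos φ.
At 60°: h = 1.000, k = 1.698; principal scales a = 1.698, b = 1.000.
sin(ω/2) = (a − b)/(a + b) = 0.6979/2.698 = 0.2587, so ω = 2 arcsin(0.2587) ≈ 30.0°.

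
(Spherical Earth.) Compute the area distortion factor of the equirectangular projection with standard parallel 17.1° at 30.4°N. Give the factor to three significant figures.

With standard parallel φ₀ = 17.1°, the equirectangular projection gives x = Rλ cos φ₀, y = Rφ, so h = 1 and k = cos 17.1° / cos φ.
Areal scale = h·k = 1 × cos φ₀ / cos φ; at 30.4°, h = 1.000, k = 1.108, so h·k = 1.108.

1.11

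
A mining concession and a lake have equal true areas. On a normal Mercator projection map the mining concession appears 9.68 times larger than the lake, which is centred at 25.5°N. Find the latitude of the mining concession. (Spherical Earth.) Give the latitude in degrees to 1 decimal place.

For equal true areas on Mercator, apparent areas scale as sec²φ, so the ratio is cos²φ₂ / cos²φ₁.
cos²φ₂ / cos²φ₁ = 9.68  ⇒  cos φ₁ = cos 25.5° / √9.68 = 0.9026/3.111 = 0.2901.
φ₁ = arccos(0.2901) ≈ 73.1°.

73.1°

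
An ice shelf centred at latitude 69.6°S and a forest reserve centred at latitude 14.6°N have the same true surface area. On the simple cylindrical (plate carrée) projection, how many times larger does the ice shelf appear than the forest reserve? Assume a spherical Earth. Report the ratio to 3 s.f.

2.78

Plate carrée maps x = Rλ, y = Rφ. The meridian scale is h = 1 and the parallel scale is k = 1/cos φ = sec φ.
Areal scale at 69.6°: h·k = 1.000 × 2.869 = 2.869.
Areal scale at 14.6°: h·k = 1.000 × 1.033 = 1.033.
Ratio = 2.869/1.033 ≈ 2.78.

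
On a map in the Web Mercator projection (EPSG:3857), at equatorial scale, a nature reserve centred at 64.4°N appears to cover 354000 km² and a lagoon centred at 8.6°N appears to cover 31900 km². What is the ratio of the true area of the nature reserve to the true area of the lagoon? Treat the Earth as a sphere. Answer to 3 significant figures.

2.12

Since Mercator area scale is 1/cos²φ, the true area equals the apparent area multiplied by cos²φ.
True area of nature reserve: 354000 × cos²(64.4°) = 354000 × 0.1867 = 66090 km².
True area of lagoon: 31900 × cos²(8.6°) = 31900 × 0.9776 = 31190 km².
Ratio = 66090 / 31190 ≈ 2.12.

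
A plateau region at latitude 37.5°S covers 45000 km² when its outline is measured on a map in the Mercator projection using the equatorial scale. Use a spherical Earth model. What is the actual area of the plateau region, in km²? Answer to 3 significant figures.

For Mercator, h = k = sec φ (a conformal cylindrical projection has a single point scale, 1/cos φ).
Areal scale = k² = sec²φ = 1/cos²(37.5°) = 1/0.7934² = 1.589.
True area = apparent / (areal scale) = 45000 / 1.589 ≈ 28300 km².

28300 km²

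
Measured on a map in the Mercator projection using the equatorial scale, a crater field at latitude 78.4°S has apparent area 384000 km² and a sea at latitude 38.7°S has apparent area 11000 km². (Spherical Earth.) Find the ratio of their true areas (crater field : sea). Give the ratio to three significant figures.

2.32

Mercator's areal exaggeration is sec²φ; hence true area = (apparent area) · cos²φ.
True area of crater field: 384000 × cos²(78.4°) = 384000 × 0.04043 = 15530 km².
True area of sea: 11000 × cos²(38.7°) = 11000 × 0.6091 = 6700 km².
Ratio = 15530 / 6700 ≈ 2.32.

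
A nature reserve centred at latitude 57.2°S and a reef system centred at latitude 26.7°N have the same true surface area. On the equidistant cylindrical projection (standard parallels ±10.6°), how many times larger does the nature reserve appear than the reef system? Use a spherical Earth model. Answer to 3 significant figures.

The equidistant cylindrical projection with φ₀ = 10.6° has h = 1 (meridians true) and k = cos φ₀ / cos φ along parallels.
Areal scale at 57.2°: h·k = 1.000 × 1.815 = 1.815.
Areal scale at 26.7°: h·k = 1.000 × 1.100 = 1.100.
Ratio = 1.815/1.100 ≈ 1.65.

1.65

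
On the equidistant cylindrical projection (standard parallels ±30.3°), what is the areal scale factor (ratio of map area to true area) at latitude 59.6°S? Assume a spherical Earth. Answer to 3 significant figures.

1.71

With standard parallel φ₀ = 30.3°, the equirectangular projection gives x = Rλ cos φ₀, y = Rφ, so h = 1 and k = cos 30.3° / cos φ.
Areal scale = h·k = 1 × cos φ₀ / cos φ; at 59.6°, h = 1.000, k = 1.706, so h·k = 1.706.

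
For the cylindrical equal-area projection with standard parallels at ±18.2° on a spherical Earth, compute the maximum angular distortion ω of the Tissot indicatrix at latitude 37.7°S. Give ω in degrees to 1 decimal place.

20.8°

For cylindrical equal-area with standard parallel φ₀, h = cos φ / cos φ₀ and k = cos φ₀ / cos φ, so h·k = 1.
At 37.7°: h = 0.8329, k = 1.201; principal scales a = 1.201, b = 0.8329.
sin(ω/2) = (a − b)/(a + b) = 0.3677/2.034 = 0.1808, so ω = 2 arcsin(0.1808) ≈ 20.8°.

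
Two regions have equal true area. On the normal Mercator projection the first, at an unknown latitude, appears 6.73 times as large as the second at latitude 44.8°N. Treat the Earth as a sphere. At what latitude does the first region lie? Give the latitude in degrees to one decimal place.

On Mercator, (apparent₁)/(apparent₂) = sec²φ₁ / sec²φ₂ when true areas are equal.
cos²φ₂ / cos²φ₁ = 6.73  ⇒  cos φ₁ = cos 44.8° / √6.73 = 0.7096/2.594 = 0.2735.
φ₁ = arccos(0.2735) ≈ 74.1°.

74.1°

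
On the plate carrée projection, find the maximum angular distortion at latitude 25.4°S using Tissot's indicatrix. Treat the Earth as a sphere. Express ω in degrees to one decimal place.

5.8°

Plate carrée maps x = Rλ, y = Rφ. The meridian scale is h = 1 and the parallel scale is k = 1/cos φ = sec φ.
At 25.4°: h = 1.000, k = 1.107; principal scales a = 1.107, b = 1.000.
sin(ω/2) = (a − b)/(a + b) = 0.1070/2.107 = 0.05079, so ω = 2 arcsin(0.05079) ≈ 5.8°.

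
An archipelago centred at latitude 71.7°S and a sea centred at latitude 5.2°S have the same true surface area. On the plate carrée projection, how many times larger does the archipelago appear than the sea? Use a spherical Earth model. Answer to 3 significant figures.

3.17

In the plate carrée (x = Rλ, y = Rφ), meridians are true-scale (h = 1) and parallels are stretched by k = sec φ.
Areal scale at 71.7°: h·k = 1.000 × 3.185 = 3.185.
Areal scale at 5.2°: h·k = 1.000 × 1.004 = 1.004.
Ratio = 3.185/1.004 ≈ 3.17.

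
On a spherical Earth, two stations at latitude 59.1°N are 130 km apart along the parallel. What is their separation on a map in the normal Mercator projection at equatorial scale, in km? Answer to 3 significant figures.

253 km

The Mercator projection is conformal; its linear scale factor is the same in every direction and equals sec φ = 1/cos φ.
Along the parallel, k = sec 59.1° = 1/0.5135 = 1.947.
Map distance = 130 × 1.947 ≈ 253 km.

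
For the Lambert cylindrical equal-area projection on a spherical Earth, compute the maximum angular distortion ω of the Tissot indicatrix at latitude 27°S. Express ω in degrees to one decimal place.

13.2°

The Lambert cylindrical equal-area projection is the cylindrical equal-area projection with its standard parallel at the equator (φ₀ = 0). Cylindrical equal-area (φ₀ = 0°): h = cos φ / cos 0° along meridians, k = cos 0° / cos φ along parallels; h·k = 1.
At 27°: h = 0.8910, k = 1.122; principal scales a = 1.122, b = 0.8910.
sin(ω/2) = (a − b)/(a + b) = 0.2313/2.013 = 0.1149, so ω = 2 arcsin(0.1149) ≈ 13.2°.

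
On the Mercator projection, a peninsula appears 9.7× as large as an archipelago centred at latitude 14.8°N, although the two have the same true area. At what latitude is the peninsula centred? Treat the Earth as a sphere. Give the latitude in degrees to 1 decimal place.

For equal true areas on Mercator, apparent areas scale as sec²φ, so the ratio is cos²φ₂ / cos²φ₁.
cos²φ₂ / cos²φ₁ = 9.7  ⇒  cos φ₁ = cos 14.8° / √9.7 = 0.9668/3.114 = 0.3104.
φ₁ = arccos(0.3104) ≈ 71.9°.

71.9°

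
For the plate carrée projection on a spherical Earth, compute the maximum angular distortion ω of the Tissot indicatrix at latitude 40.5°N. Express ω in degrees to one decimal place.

15.6°

For the equirectangular projection with φ₀ = 0 (plate carrée), h = 1 along meridians and k = sec φ along parallels.
At 40.5°: h = 1.000, k = 1.315; principal scales a = 1.315, b = 1.000.
sin(ω/2) = (a − b)/(a + b) = 0.3151/2.315 = 0.1361, so ω = 2 arcsin(0.1361) ≈ 15.6°.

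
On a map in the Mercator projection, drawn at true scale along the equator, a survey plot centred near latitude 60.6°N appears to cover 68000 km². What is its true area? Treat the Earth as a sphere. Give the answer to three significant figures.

16400 km²

Mercator is conformal, so the point scale is isotropic: h = k = sec φ = 1/cos φ.
Areal scale = k² = sec²φ = 1/cos²(60.6°) = 1/0.4909² = 4.150.
True area = apparent / (areal scale) = 68000 / 4.150 ≈ 16400 km².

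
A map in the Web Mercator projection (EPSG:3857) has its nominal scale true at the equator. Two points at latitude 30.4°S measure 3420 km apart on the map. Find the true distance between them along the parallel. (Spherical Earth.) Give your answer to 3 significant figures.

Mercator is conformal, so the point scale is isotropic: h = k = sec φ = 1/cos φ.
Along the parallel at 30.4°, map distances are exaggerated by k = sec 30.4° = 1.159.
True distance = 3420 / 1.159 = 3420 × cos 30.4° ≈ 2950 km.

2950 km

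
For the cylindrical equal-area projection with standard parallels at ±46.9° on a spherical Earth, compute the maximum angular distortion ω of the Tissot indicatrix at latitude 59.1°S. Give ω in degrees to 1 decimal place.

For cylindrical equal-area with standard parallel φ₀, h = cos φ / cos φ₀ and k = cos φ₀ / cos φ, so h·k = 1.
At 59.1°: h = 0.7516, k = 1.331; principal scales a = 1.331, b = 0.7516.
sin(ω/2) = (a − b)/(a + b) = 0.5789/2.082 = 0.2780, so ω = 2 arcsin(0.2780) ≈ 32.3°.

32.3°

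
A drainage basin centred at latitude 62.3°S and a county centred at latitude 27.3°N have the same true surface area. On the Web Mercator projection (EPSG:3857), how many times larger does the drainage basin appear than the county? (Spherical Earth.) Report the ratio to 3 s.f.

3.65

On Mercator, area is exaggerated by sec²φ = 1/cos²φ.
At 62.3°: sec²(62.3°) = 1/0.4648² = 4.628.
At 27.3°: sec²(27.3°) = 1/0.8886² = 1.266.
Ratio = 4.628/1.266 = cos²(27.3°)/cos²(62.3°) ≈ 3.65.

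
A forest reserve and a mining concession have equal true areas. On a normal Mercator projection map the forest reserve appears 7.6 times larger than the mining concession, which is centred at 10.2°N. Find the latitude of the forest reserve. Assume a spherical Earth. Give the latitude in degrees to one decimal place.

Mercator areal scale is sec²φ, so apparent-area ratio = sec²φ₁ / sec²φ₂ = cos²φ₂ / cos²φ₁.
cos²φ₂ / cos²φ₁ = 7.6  ⇒  cos φ₁ = cos 10.2° / √7.6 = 0.9842/2.757 = 0.3570.
φ₁ = arccos(0.3570) ≈ 69.1°.

69.1°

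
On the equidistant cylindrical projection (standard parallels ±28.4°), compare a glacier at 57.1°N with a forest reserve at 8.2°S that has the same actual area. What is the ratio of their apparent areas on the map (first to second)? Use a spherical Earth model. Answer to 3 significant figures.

The equidistant cylindrical projection with φ₀ = 28.4° has h = 1 (meridians true) and k = cos φ₀ / cos φ along parallels.
Areal scale at 57.1°: h·k = 1.000 × 1.619 = 1.619.
Areal scale at 8.2°: h·k = 1.000 × 0.8887 = 0.8887.
Ratio = 1.619/0.8887 ≈ 1.82.

1.82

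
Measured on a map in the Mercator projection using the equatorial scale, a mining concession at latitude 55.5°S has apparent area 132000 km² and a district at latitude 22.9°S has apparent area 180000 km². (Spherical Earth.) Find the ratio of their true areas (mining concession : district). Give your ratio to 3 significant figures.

0.277

Since Mercator area scale is 1/cos²φ, the true area equals the apparent area multiplied by cos²φ.
True area of mining concession: 132000 × cos²(55.5°) = 132000 × 0.3208 = 42350 km².
True area of district: 180000 × cos²(22.9°) = 180000 × 0.8486 = 152700 km².
Ratio = 42350 / 152700 ≈ 0.277.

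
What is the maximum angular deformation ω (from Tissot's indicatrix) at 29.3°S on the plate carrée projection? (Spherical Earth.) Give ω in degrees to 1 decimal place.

7.8°

Plate carrée maps x = Rλ, y = Rφ. The meridian scale is h = 1 and the parallel scale is k = 1/cos φ = sec φ.
At 29.3°: h = 1.000, k = 1.147; principal scales a = 1.147, b = 1.000.
sin(ω/2) = (a − b)/(a + b) = 0.1467/2.147 = 0.06834, so ω = 2 arcsin(0.06834) ≈ 7.8°.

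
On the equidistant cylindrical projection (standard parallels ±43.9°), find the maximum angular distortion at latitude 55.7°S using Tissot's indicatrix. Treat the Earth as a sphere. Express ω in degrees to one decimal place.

The equidistant cylindrical projection with φ₀ = 43.9° has h = 1 (meridians true) and k = cos φ₀ / cos φ along parallels.
At 55.7°: h = 1.000, k = 1.279; principal scales a = 1.279, b = 1.000.
sin(ω/2) = (a − b)/(a + b) = 0.2786/2.279 = 0.1223, so ω = 2 arcsin(0.1223) ≈ 14.0°.

14.0°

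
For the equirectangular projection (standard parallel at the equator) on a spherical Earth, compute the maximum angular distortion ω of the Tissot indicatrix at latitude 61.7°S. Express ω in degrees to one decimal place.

41.8°

In the plate carrée (x = Rλ, y = Rφ), meridians are true-scale (h = 1) and parallels are stretched by k = sec φ.
At 61.7°: h = 1.000, k = 2.109; principal scales a = 2.109, b = 1.000.
sin(ω/2) = (a − b)/(a + b) = 1.109/3.109 = 0.3568, so ω = 2 arcsin(0.3568) ≈ 41.8°.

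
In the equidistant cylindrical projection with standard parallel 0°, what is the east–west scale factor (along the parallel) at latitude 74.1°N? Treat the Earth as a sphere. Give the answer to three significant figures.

For the equirectangular projection with φ₀ = 0 (plate carrée), h = 1 along meridians and k = sec φ along parallels.
k = 1/cos 74.1° = 1/0.2740 = 3.650.

3.65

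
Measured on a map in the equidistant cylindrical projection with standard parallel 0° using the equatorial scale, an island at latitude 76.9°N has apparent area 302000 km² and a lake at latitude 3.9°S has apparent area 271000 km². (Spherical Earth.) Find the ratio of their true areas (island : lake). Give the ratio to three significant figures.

0.253

On the plate carrée, areal scale = h·k = 1 × sec φ, so true area = apparent × cos φ.
True area of island: 302000 × cos(76.9°) = 302000 × 0.2267 = 68450 km².
True area of lake: 271000 × cos(3.9°) = 271000 × 0.9977 = 270400 km².
Ratio = 68450 / 270400 ≈ 0.253.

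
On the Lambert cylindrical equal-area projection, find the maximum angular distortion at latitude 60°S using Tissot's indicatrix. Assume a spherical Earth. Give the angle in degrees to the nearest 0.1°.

73.7°

The Lambert cylindrical equal-area projection is the cylindrical equal-area projection with its standard parallel at the equator (φ₀ = 0). For cylindrical equal-area with standard parallel φ₀, h = cos φ / cos φ₀ and k = cos φ₀ / cos φ, so h·k = 1.
At 60°: h = 0.5000, k = 2.000; principal scales a = 2.000, b = 0.5000.
sin(ω/2) = (a − b)/(a + b) = 1.500/2.500 = 0.6000, so ω = 2 arcsin(0.6000) ≈ 73.7°.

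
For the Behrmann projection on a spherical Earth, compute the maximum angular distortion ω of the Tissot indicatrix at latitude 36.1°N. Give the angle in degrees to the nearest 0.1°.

The Behrmann projection is cylindrical equal-area with φ₀ = 30°. A cylindrical equal-area projection with standard parallel φ₀ has meridian scale h = cos φ / cos φ₀ and parallel scale k = cos φ₀ / cos φ (so areas are preserved, h·k = 1).
At 36.1°: h = 0.9330, k = 1.072; principal scales a = 1.072, b = 0.9330.
sin(ω/2) = (a − b)/(a + b) = 0.1388/2.005 = 0.06925, so ω = 2 arcsin(0.06925) ≈ 7.9°.

7.9°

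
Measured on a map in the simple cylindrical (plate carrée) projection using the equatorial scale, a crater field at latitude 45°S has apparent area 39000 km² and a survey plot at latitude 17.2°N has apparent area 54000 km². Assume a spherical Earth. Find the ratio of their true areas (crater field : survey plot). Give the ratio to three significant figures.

0.535

On the plate carrée, areal scale = h·k = 1 × sec φ, so true area = apparent × cos φ.
True area of crater field: 39000 × cos(45°) = 39000 × 0.7071 = 27580 km².
True area of survey plot: 54000 × cos(17.2°) = 54000 × 0.9553 = 51590 km².
Ratio = 27580 / 51590 ≈ 0.535.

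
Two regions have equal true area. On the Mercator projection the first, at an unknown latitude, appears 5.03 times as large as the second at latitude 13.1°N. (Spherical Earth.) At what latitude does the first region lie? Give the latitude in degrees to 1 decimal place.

Mercator areal scale is sec²φ, so apparent-area ratio = sec²φ₁ / sec²φ₂ = cos²φ₂ / cos²φ₁.
cos²φ₂ / cos²φ₁ = 5.03  ⇒  cos φ₁ = cos 13.1° / √5.03 = 0.9740/2.243 = 0.4343.
φ₁ = arccos(0.4343) ≈ 64.3°.

64.3°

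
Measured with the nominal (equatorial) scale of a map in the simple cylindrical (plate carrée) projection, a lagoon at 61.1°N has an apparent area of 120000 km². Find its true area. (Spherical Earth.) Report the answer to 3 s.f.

58000 km²

For the equirectangular projection with φ₀ = 0 (plate carrée), h = 1 along meridians and k = sec φ along parallels.
Areal scale = h·k = 1 × sec φ; at 61.1°, h = 1.000, k = 2.069, so h·k = 2.069.
True area = apparent / (areal scale) = 120000 / 2.069 ≈ 58000 km².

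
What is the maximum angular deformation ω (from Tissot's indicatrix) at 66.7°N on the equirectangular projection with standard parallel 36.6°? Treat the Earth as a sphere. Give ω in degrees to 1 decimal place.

39.7°

With standard parallel φ₀ = 36.6°, the equirectangular projection gives x = Rλ cos φ₀, y = Rφ, so h = 1 and k = cos 36.6° / cos φ.
At 66.7°: h = 1.000, k = 2.030; principal scales a = 2.030, b = 1.000.
sin(ω/2) = (a − b)/(a + b) = 1.030/3.030 = 0.3399, so ω = 2 arcsin(0.3399) ≈ 39.7°.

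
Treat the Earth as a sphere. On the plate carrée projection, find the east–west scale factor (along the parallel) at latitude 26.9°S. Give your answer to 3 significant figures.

Plate carrée maps x = Rλ, y = Rφ. The meridian scale is h = 1 and the parallel scale is k = 1/cos φ = sec φ.
k = 1/cos 26.9° = 1/0.8918 = 1.121.

1.12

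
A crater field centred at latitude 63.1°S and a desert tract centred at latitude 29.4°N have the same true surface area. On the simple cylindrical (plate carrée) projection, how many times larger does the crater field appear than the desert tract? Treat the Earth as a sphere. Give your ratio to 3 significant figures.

In the plate carrée (x = Rλ, y = Rφ), meridians are true-scale (h = 1) and parallels are stretched by k = sec φ.
Areal scale at 63.1°: h·k = 1.000 × 2.210 = 2.210.
Areal scale at 29.4°: h·k = 1.000 × 1.148 = 1.148.
Ratio = 2.210/1.148 ≈ 1.93.

1.93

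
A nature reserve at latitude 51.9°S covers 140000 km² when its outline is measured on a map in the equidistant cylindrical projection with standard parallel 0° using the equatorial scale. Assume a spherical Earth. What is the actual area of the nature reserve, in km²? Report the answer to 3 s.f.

86400 km²

In the plate carrée (x = Rλ, y = Rφ), meridians are true-scale (h = 1) and parallels are stretched by k = sec φ.
Areal scale = h·k = 1 × sec φ; at 51.9°, h = 1.000, k = 1.621, so h·k = 1.621.
True area = apparent / (areal scale) = 140000 / 1.621 ≈ 86400 km².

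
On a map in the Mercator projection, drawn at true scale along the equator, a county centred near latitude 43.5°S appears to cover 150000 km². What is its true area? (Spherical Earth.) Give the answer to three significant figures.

The Mercator projection is conformal; its linear scale factor is the same in every direction and equals sec φ = 1/cos φ.
Areal scale = k² = sec²φ = 1/cos²(43.5°) = 1/0.7254² = 1.901.
True area = apparent / (areal scale) = 150000 / 1.901 ≈ 78900 km².

78900 km²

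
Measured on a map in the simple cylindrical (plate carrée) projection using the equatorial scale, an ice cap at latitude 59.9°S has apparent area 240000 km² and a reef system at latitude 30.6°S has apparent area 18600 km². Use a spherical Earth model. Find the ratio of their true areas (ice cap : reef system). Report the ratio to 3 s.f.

7.52

Plate carrée has h = 1 and k = sec φ, giving areal scale sec φ; true area = (apparent area) · cos φ.
True area of ice cap: 240000 × cos(59.9°) = 240000 × 0.5015 = 120400 km².
True area of reef system: 18600 × cos(30.6°) = 18600 × 0.8607 = 16010 km².
Ratio = 120400 / 16010 ≈ 7.52.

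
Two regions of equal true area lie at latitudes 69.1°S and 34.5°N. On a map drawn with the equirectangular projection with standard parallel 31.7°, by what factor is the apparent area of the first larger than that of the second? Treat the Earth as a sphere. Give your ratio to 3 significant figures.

2.31

In the equirectangular projection with standard parallel φ₀ = 31.7° (x = Rλ cos φ₀, y = Rφ), meridians are true-scale (h = 1) and the parallel scale is k = cos φ₀ / cos φ.
Areal scale at 69.1°: h·k = 1.000 × 2.385 = 2.385.
Areal scale at 34.5°: h·k = 1.000 × 1.032 = 1.032.
Ratio = 2.385/1.032 ≈ 2.31.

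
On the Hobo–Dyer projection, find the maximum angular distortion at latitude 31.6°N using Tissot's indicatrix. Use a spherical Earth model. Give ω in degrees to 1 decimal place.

Hobo–Dyer is a cylindrical equal-area projection with standard parallels at ±37.5°. For cylindrical equal-area with standard parallel φ₀, h = cos φ / cos φ₀ and k = cos φ₀ / cos φ, so h·k = 1.
At 31.6°: h = 1.074, k = 0.9315; principal scales a = 1.074, b = 0.9315.
sin(ω/2) = (a − b)/(a + b) = 0.1421/2.005 = 0.07088, so ω = 2 arcsin(0.07088) ≈ 8.1°.

8.1°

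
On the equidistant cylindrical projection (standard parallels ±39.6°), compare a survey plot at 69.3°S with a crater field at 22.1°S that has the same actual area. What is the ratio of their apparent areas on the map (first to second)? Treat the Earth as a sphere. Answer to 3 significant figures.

With standard parallel φ₀ = 39.6°, the equirectangular projection gives x = Rλ cos φ₀, y = Rφ, so h = 1 and k = cos 39.6° / cos φ.
Areal scale at 69.3°: h·k = 1.000 × 2.180 = 2.180.
Areal scale at 22.1°: h·k = 1.000 × 0.8316 = 0.8316.
Ratio = 2.180/0.8316 ≈ 2.62.

2.62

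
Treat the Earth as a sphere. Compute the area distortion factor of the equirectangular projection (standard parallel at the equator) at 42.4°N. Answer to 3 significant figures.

Plate carrée maps x = Rλ, y = Rφ. The meridian scale is h = 1 and the parallel scale is k = 1/cos φ = sec φ.
Areal scale = h·k = 1 × sec φ; at 42.4°, h = 1.000, k = 1.354, so h·k = 1.354.

1.35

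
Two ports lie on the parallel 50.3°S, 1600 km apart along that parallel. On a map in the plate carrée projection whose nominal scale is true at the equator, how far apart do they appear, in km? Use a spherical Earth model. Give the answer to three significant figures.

2500 km

In the plate carrée (x = Rλ, y = Rφ), meridians are true-scale (h = 1) and parallels are stretched by k = sec φ.
Along the parallel, k = sec 50.3° = 1/0.6388 = 1.566.
Map distance = 1600 × 1.566 ≈ 2500 km.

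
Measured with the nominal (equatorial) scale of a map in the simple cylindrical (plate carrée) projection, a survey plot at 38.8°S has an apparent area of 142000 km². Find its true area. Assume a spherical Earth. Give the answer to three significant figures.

111000 km²

For the equirectangular projection with φ₀ = 0 (plate carrée), h = 1 along meridians and k = sec φ along parallels.
Areal scale = h·k = 1 × sec φ; at 38.8°, h = 1.000, k = 1.283, so h·k = 1.283.
True area = apparent / (areal scale) = 142000 / 1.283 ≈ 111000 km².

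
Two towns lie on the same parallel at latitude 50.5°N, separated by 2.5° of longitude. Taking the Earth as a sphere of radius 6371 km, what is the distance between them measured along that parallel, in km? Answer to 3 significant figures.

177 km

Arc length along a parallel = R cos φ · Δλ (with Δλ in radians).
= 6371 × cos 50.5° × (2.5° × π/180) = 6371 × 0.6361 × 0.04363 ≈ 177 km.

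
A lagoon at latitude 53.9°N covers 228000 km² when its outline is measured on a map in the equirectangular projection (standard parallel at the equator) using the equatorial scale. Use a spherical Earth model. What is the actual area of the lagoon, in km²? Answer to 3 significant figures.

134000 km²

In the plate carrée (x = Rλ, y = Rφ), meridians are true-scale (h = 1) and parallels are stretched by k = sec φ.
Areal scale = h·k = 1 × sec φ; at 53.9°, h = 1.000, k = 1.697, so h·k = 1.697.
True area = apparent / (areal scale) = 228000 / 1.697 ≈ 134000 km².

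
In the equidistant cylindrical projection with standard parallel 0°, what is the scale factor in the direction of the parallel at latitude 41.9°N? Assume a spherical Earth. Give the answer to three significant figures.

In the plate carrée (x = Rλ, y = Rφ), meridians are true-scale (h = 1) and parallels are stretched by k = sec φ.
k = 1/cos 41.9° = 1/0.7443 = 1.344.

1.34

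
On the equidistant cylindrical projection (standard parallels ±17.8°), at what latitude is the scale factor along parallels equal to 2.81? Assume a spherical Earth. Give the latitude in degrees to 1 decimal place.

70.2°

The equidistant cylindrical projection with φ₀ = 17.8° has h = 1 (meridians true) and k = cos φ₀ / cos φ along parallels.
k = cos φ₀ / cos φ = 2.81  ⇒  cos φ = cos 17.8° / 2.81 = 0.3388.
φ = arccos(0.3388) ≈ 70.2°.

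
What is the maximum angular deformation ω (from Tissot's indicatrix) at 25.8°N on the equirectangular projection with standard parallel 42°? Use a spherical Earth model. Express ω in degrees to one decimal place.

11.0°

In the equirectangular projection with standard parallel φ₀ = 42° (x = Rλ cos φ₀, y = Rφ), meridians are true-scale (h = 1) and the parallel scale is k = cos φ₀ / cos φ.
At 25.8°: h = 1.000, k = 0.8254; principal scales a = 1.000, b = 0.8254.
sin(ω/2) = (a − b)/(a + b) = 0.1746/1.825 = 0.09564, so ω = 2 arcsin(0.09564) ≈ 11.0°.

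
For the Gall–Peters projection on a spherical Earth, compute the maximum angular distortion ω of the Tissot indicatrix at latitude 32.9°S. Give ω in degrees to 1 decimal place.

The Gall–Peters projection is cylindrical equal-area with φ₀ = 45°. For cylindrical equal-area with standard parallel φ₀, h = cos φ / cos φ₀ and k = cos φ₀ / cos φ, so h·k = 1.
At 32.9°: h = 1.187, k = 0.8422; principal scales a = 1.187, b = 0.8422.
sin(ω/2) = (a − b)/(a + b) = 0.3452/2.030 = 0.1701, so ω = 2 arcsin(0.1701) ≈ 19.6°.

19.6°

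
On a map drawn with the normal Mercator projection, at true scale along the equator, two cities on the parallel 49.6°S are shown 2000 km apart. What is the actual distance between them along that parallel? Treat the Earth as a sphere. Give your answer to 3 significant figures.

1300 km

Mercator is conformal, so the point scale is isotropic: h = k = sec φ = 1/cos φ.
Along the parallel at 49.6°, map distances are exaggerated by k = sec 49.6° = 1.543.
True distance = 2000 / 1.543 = 2000 × cos 49.6° ≈ 1300 km.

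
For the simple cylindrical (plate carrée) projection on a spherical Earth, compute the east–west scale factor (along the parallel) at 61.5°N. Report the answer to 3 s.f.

For the equirectangular projection with φ₀ = 0 (plate carrée), h = 1 along meridians and k = sec φ along parallels.
k = 1/cos 61.5° = 1/0.4772 = 2.096.

2.10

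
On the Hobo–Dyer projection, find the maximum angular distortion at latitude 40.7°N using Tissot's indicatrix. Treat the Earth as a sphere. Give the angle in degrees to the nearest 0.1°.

Hobo–Dyer is a cylindrical equal-area projection with standard parallels at ±37.5°. Cylindrical equal-area (φ₀ = 37.5°): h = cos φ / cos 37.5° along meridians, k = cos 37.5° / cos φ along parallels; h·k = 1.
At 40.7°: h = 0.9556, k = 1.046; principal scales a = 1.046, b = 0.9556.
sin(ω/2) = (a − b)/(a + b) = 0.09085/2.002 = 0.04538, so ω = 2 arcsin(0.04538) ≈ 5.2°.

5.2°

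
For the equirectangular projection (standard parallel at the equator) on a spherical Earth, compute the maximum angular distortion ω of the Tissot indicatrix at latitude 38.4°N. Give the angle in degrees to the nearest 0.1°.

13.9°

In the plate carrée (x = Rλ, y = Rφ), meridians are true-scale (h = 1) and parallels are stretched by k = sec φ.
At 38.4°: h = 1.000, k = 1.276; principal scales a = 1.276, b = 1.000.
sin(ω/2) = (a − b)/(a + b) = 0.2760/2.276 = 0.1213, so ω = 2 arcsin(0.1213) ≈ 13.9°.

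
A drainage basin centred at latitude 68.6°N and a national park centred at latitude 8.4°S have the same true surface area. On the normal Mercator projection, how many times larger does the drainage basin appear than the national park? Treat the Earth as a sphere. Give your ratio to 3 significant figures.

7.35

On Mercator, area is exaggerated by sec²φ = 1/cos²φ.
At 68.6°: sec²(68.6°) = 1/0.3649² = 7.511.
At 8.4°: sec²(8.4°) = 1/0.9893² = 1.022.
Ratio = 7.511/1.022 = cos²(8.4°)/cos²(68.6°) ≈ 7.35.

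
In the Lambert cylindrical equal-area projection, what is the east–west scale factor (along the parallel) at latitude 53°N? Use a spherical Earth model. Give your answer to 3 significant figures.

1.66

The Lambert cylindrical equal-area projection is the cylindrical equal-area projection with its standard parallel at the equator (φ₀ = 0). Cylindrical equal-area (φ₀ = 0°): h = cos φ / cos 0° along meridians, k = cos 0° / cos φ along parallels; h·k = 1.
k = cos 0° / cos 53° = 1.000/0.6018 = 1.662.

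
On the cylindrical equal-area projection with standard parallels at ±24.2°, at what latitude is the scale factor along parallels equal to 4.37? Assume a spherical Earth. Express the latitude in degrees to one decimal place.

Cylindrical equal-area (φ₀ = 24.2°): h = cos φ / cos 24.2° along meridians, k = cos 24.2° / cos φ along parallels; h·k = 1.
k = cos φ₀ / cos φ = 4.37  ⇒  cos φ = cos 24.2° / 4.37 = 0.2087.
φ = arccos(0.2087) ≈ 78.0°.

78.0°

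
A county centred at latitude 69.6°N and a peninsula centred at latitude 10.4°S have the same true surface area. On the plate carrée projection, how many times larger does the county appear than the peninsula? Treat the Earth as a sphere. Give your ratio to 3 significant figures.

2.82

Plate carrée maps x = Rλ, y = Rφ. The meridian scale is h = 1 and the parallel scale is k = 1/cos φ = sec φ.
Areal scale at 69.6°: h·k = 1.000 × 2.869 = 2.869.
Areal scale at 10.4°: h·k = 1.000 × 1.017 = 1.017.
Ratio = 2.869/1.017 ≈ 2.82.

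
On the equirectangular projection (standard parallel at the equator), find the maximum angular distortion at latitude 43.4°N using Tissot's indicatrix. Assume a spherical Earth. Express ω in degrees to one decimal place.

18.2°

For the equirectangular projection with φ₀ = 0 (plate carrée), h = 1 along meridians and k = sec φ along parallels.
At 43.4°: h = 1.000, k = 1.376; principal scales a = 1.376, b = 1.000.
sin(ω/2) = (a − b)/(a + b) = 0.3763/2.376 = 0.1584, so ω = 2 arcsin(0.1584) ≈ 18.2°.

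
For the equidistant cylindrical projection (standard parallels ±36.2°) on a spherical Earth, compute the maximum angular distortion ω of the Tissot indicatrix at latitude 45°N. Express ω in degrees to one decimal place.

7.6°

The equidistant cylindrical projection with φ₀ = 36.2° has h = 1 (meridians true) and k = cos φ₀ / cos φ along parallels.
At 45°: h = 1.000, k = 1.141; principal scales a = 1.141, b = 1.000.
sin(ω/2) = (a − b)/(a + b) = 0.1412/2.141 = 0.06595, so ω = 2 arcsin(0.06595) ≈ 7.6°.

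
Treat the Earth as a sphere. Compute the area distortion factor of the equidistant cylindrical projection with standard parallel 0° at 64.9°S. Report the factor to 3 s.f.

2.36

For the equirectangular projection with φ₀ = 0 (plate carrée), h = 1 along meridians and k = sec φ along parallels.
Areal scale = h·k = 1 × sec φ; at 64.9°, h = 1.000, k = 2.357, so h·k = 2.357.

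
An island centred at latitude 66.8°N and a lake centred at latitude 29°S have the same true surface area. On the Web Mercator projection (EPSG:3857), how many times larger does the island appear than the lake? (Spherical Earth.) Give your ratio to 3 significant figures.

4.93

Mercator areal scale is sec²φ.
At 66.8°: sec²(66.8°) = 1/0.3939² = 6.444.
At 29°: sec²(29°) = 1/0.8746² = 1.307.
Ratio = 6.444/1.307 = cos²(29°)/cos²(66.8°) ≈ 4.93.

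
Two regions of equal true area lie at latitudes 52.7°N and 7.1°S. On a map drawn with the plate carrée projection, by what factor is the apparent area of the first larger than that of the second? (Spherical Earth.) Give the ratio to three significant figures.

Plate carrée maps x = Rλ, y = Rφ. The meridian scale is h = 1 and the parallel scale is k = 1/cos φ = sec φ.
Areal scale at 52.7°: h·k = 1.000 × 1.650 = 1.650.
Areal scale at 7.1°: h·k = 1.000 × 1.008 = 1.008.
Ratio = 1.650/1.008 ≈ 1.64.

1.64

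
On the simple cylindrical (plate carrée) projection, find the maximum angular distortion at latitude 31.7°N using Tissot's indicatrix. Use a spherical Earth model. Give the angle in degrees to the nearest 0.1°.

For the equirectangular projection with φ₀ = 0 (plate carrée), h = 1 along meridians and k = sec φ along parallels.
At 31.7°: h = 1.000, k = 1.175; principal scales a = 1.175, b = 1.000.
sin(ω/2) = (a − b)/(a + b) = 0.1753/2.175 = 0.08061, so ω = 2 arcsin(0.08061) ≈ 9.2°.

9.2°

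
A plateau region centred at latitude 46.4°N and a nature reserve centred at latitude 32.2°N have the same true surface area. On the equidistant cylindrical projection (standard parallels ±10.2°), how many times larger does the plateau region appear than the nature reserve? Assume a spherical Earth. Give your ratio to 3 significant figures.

1.23

With standard parallel φ₀ = 10.2°, the equirectangular projection gives x = Rλ cos φ₀, y = Rφ, so h = 1 and k = cos 10.2° / cos φ.
Areal scale at 46.4°: h·k = 1.000 × 1.427 = 1.427.
Areal scale at 32.2°: h·k = 1.000 × 1.163 = 1.163.
Ratio = 1.427/1.163 ≈ 1.23.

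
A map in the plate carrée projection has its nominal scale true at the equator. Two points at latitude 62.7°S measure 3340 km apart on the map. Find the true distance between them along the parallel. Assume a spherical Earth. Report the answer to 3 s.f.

1530 km

Plate carrée maps x = Rλ, y = Rφ. The meridian scale is h = 1 and the parallel scale is k = 1/cos φ = sec φ.
Along the parallel at 62.7°, map distances are exaggerated by k = sec 62.7° = 2.180.
True distance = 3340 / 2.180 = 3340 × cos 62.7° ≈ 1530 km.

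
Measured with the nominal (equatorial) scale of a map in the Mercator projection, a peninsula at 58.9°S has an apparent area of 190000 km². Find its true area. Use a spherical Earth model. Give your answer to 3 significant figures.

50700 km²

The Mercator projection is conformal; its linear scale factor is the same in every direction and equals sec φ = 1/cos φ.
Areal scale = k² = sec²φ = 1/cos²(58.9°) = 1/0.5165² = 3.748.
True area = apparent / (areal scale) = 190000 / 3.748 ≈ 50700 km².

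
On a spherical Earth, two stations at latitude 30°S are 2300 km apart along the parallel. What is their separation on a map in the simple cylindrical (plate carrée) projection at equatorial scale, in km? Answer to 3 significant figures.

2660 km

For the equirectangular projection with φ₀ = 0 (plate carrée), h = 1 along meridians and k = sec φ along parallels.
Along the parallel, k = sec 30° = 1/0.8660 = 1.155.
Map distance = 2300 × 1.155 ≈ 2660 km.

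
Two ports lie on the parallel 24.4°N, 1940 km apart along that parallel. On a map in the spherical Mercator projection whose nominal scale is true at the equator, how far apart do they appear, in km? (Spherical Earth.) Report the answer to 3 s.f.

Mercator is conformal, so the point scale is isotropic: h = k = sec φ = 1/cos φ.
Along the parallel, k = sec 24.4° = 1/0.9107 = 1.098.
Map distance = 1940 × 1.098 ≈ 2130 km.

2130 km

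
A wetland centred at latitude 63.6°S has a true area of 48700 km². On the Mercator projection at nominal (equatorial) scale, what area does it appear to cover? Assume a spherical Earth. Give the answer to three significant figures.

Mercator is conformal, so the point scale is isotropic: h = k = sec φ = 1/cos φ.
Areal scale = k² = sec²φ = 1/cos²(63.6°) = 1/0.4446² = 5.058.
Apparent area = 48700 × 5.058 ≈ 246000 km².

246000 km²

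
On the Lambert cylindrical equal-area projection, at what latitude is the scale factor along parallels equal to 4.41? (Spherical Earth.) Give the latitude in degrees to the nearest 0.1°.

The Lambert cylindrical equal-area projection is the cylindrical equal-area projection with its standard parallel at the equator (φ₀ = 0). Cylindrical equal-area (φ₀ = 0°): h = cos φ / cos 0° along meridians, k = cos 0° / cos φ along parallels; h·k = 1.
k = cos φ₀ / cos φ = 4.41  ⇒  cos φ = cos 0° / 4.41 = 0.2268.
φ = arccos(0.2268) ≈ 76.9°.

76.9°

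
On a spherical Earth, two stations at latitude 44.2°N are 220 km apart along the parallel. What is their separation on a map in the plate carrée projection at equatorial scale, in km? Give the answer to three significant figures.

In the plate carrée (x = Rλ, y = Rφ), meridians are true-scale (h = 1) and parallels are stretched by k = sec φ.
Along the parallel, k = sec 44.2° = 1/0.7169 = 1.395.
Map distance = 220 × 1.395 ≈ 307 km.

307 km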